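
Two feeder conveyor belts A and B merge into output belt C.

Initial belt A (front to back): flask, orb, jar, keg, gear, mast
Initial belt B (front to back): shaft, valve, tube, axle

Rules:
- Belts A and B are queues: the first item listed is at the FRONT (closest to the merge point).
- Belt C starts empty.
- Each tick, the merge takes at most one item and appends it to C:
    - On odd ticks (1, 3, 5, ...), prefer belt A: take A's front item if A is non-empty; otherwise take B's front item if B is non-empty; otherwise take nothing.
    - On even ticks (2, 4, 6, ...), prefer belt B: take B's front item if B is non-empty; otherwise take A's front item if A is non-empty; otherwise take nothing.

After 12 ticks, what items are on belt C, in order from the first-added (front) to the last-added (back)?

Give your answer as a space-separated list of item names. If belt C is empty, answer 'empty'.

Tick 1: prefer A, take flask from A; A=[orb,jar,keg,gear,mast] B=[shaft,valve,tube,axle] C=[flask]
Tick 2: prefer B, take shaft from B; A=[orb,jar,keg,gear,mast] B=[valve,tube,axle] C=[flask,shaft]
Tick 3: prefer A, take orb from A; A=[jar,keg,gear,mast] B=[valve,tube,axle] C=[flask,shaft,orb]
Tick 4: prefer B, take valve from B; A=[jar,keg,gear,mast] B=[tube,axle] C=[flask,shaft,orb,valve]
Tick 5: prefer A, take jar from A; A=[keg,gear,mast] B=[tube,axle] C=[flask,shaft,orb,valve,jar]
Tick 6: prefer B, take tube from B; A=[keg,gear,mast] B=[axle] C=[flask,shaft,orb,valve,jar,tube]
Tick 7: prefer A, take keg from A; A=[gear,mast] B=[axle] C=[flask,shaft,orb,valve,jar,tube,keg]
Tick 8: prefer B, take axle from B; A=[gear,mast] B=[-] C=[flask,shaft,orb,valve,jar,tube,keg,axle]
Tick 9: prefer A, take gear from A; A=[mast] B=[-] C=[flask,shaft,orb,valve,jar,tube,keg,axle,gear]
Tick 10: prefer B, take mast from A; A=[-] B=[-] C=[flask,shaft,orb,valve,jar,tube,keg,axle,gear,mast]
Tick 11: prefer A, both empty, nothing taken; A=[-] B=[-] C=[flask,shaft,orb,valve,jar,tube,keg,axle,gear,mast]
Tick 12: prefer B, both empty, nothing taken; A=[-] B=[-] C=[flask,shaft,orb,valve,jar,tube,keg,axle,gear,mast]

Answer: flask shaft orb valve jar tube keg axle gear mast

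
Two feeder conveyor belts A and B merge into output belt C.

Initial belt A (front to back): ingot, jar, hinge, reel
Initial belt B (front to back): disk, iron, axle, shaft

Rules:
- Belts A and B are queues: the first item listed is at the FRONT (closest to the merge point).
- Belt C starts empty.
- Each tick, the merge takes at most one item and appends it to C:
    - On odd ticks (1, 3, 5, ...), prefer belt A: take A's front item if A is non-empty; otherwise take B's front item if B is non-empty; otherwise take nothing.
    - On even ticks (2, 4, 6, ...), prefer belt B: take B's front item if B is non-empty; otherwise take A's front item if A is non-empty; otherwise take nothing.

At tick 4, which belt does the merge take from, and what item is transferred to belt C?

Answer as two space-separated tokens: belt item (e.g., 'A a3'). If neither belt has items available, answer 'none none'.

Answer: B iron

Derivation:
Tick 1: prefer A, take ingot from A; A=[jar,hinge,reel] B=[disk,iron,axle,shaft] C=[ingot]
Tick 2: prefer B, take disk from B; A=[jar,hinge,reel] B=[iron,axle,shaft] C=[ingot,disk]
Tick 3: prefer A, take jar from A; A=[hinge,reel] B=[iron,axle,shaft] C=[ingot,disk,jar]
Tick 4: prefer B, take iron from B; A=[hinge,reel] B=[axle,shaft] C=[ingot,disk,jar,iron]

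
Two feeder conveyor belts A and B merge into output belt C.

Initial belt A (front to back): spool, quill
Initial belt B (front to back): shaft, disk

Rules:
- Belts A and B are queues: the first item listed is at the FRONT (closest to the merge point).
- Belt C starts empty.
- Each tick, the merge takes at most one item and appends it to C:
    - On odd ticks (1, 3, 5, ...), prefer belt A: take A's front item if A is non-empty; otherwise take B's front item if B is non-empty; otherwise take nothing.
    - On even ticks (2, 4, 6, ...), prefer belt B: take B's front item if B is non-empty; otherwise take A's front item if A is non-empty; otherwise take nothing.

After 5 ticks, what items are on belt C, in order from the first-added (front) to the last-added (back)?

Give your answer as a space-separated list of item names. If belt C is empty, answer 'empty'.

Answer: spool shaft quill disk

Derivation:
Tick 1: prefer A, take spool from A; A=[quill] B=[shaft,disk] C=[spool]
Tick 2: prefer B, take shaft from B; A=[quill] B=[disk] C=[spool,shaft]
Tick 3: prefer A, take quill from A; A=[-] B=[disk] C=[spool,shaft,quill]
Tick 4: prefer B, take disk from B; A=[-] B=[-] C=[spool,shaft,quill,disk]
Tick 5: prefer A, both empty, nothing taken; A=[-] B=[-] C=[spool,shaft,quill,disk]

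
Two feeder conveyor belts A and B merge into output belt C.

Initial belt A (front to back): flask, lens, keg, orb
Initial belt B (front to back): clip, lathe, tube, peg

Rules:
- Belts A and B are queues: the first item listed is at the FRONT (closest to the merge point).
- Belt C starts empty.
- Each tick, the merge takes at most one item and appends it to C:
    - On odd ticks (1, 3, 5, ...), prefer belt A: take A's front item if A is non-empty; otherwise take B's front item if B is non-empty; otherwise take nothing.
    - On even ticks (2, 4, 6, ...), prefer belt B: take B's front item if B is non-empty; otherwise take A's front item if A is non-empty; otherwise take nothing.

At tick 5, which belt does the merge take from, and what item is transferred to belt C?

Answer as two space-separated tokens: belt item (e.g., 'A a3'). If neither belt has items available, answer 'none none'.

Answer: A keg

Derivation:
Tick 1: prefer A, take flask from A; A=[lens,keg,orb] B=[clip,lathe,tube,peg] C=[flask]
Tick 2: prefer B, take clip from B; A=[lens,keg,orb] B=[lathe,tube,peg] C=[flask,clip]
Tick 3: prefer A, take lens from A; A=[keg,orb] B=[lathe,tube,peg] C=[flask,clip,lens]
Tick 4: prefer B, take lathe from B; A=[keg,orb] B=[tube,peg] C=[flask,clip,lens,lathe]
Tick 5: prefer A, take keg from A; A=[orb] B=[tube,peg] C=[flask,clip,lens,lathe,keg]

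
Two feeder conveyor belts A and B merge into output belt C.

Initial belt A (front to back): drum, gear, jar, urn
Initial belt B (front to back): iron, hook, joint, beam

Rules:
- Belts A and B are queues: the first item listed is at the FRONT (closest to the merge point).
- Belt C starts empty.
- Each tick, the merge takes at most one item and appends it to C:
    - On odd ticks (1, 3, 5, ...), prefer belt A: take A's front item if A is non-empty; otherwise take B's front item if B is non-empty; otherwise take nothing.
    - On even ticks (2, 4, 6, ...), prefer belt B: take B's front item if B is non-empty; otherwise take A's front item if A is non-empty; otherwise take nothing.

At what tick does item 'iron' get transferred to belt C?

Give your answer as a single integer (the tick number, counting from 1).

Tick 1: prefer A, take drum from A; A=[gear,jar,urn] B=[iron,hook,joint,beam] C=[drum]
Tick 2: prefer B, take iron from B; A=[gear,jar,urn] B=[hook,joint,beam] C=[drum,iron]

Answer: 2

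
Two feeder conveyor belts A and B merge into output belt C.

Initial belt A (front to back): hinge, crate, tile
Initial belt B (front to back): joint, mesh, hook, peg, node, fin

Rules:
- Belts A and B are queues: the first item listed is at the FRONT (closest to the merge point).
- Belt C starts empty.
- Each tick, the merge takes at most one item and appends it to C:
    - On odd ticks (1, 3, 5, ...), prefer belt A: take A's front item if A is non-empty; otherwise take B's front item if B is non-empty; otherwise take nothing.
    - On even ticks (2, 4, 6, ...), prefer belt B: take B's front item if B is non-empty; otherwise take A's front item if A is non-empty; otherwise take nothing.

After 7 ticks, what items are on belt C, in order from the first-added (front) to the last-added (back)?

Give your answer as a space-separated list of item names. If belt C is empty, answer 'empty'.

Tick 1: prefer A, take hinge from A; A=[crate,tile] B=[joint,mesh,hook,peg,node,fin] C=[hinge]
Tick 2: prefer B, take joint from B; A=[crate,tile] B=[mesh,hook,peg,node,fin] C=[hinge,joint]
Tick 3: prefer A, take crate from A; A=[tile] B=[mesh,hook,peg,node,fin] C=[hinge,joint,crate]
Tick 4: prefer B, take mesh from B; A=[tile] B=[hook,peg,node,fin] C=[hinge,joint,crate,mesh]
Tick 5: prefer A, take tile from A; A=[-] B=[hook,peg,node,fin] C=[hinge,joint,crate,mesh,tile]
Tick 6: prefer B, take hook from B; A=[-] B=[peg,node,fin] C=[hinge,joint,crate,mesh,tile,hook]
Tick 7: prefer A, take peg from B; A=[-] B=[node,fin] C=[hinge,joint,crate,mesh,tile,hook,peg]

Answer: hinge joint crate mesh tile hook peg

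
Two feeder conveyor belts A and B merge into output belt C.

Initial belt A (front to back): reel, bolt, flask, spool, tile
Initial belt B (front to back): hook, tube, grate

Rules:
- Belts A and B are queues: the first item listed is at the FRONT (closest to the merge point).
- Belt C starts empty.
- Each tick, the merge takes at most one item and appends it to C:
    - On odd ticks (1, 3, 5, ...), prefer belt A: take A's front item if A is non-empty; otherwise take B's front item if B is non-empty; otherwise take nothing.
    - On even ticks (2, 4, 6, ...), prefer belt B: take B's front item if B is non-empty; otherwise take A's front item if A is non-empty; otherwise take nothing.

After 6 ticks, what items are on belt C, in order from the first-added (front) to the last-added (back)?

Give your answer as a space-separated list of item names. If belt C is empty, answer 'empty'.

Answer: reel hook bolt tube flask grate

Derivation:
Tick 1: prefer A, take reel from A; A=[bolt,flask,spool,tile] B=[hook,tube,grate] C=[reel]
Tick 2: prefer B, take hook from B; A=[bolt,flask,spool,tile] B=[tube,grate] C=[reel,hook]
Tick 3: prefer A, take bolt from A; A=[flask,spool,tile] B=[tube,grate] C=[reel,hook,bolt]
Tick 4: prefer B, take tube from B; A=[flask,spool,tile] B=[grate] C=[reel,hook,bolt,tube]
Tick 5: prefer A, take flask from A; A=[spool,tile] B=[grate] C=[reel,hook,bolt,tube,flask]
Tick 6: prefer B, take grate from B; A=[spool,tile] B=[-] C=[reel,hook,bolt,tube,flask,grate]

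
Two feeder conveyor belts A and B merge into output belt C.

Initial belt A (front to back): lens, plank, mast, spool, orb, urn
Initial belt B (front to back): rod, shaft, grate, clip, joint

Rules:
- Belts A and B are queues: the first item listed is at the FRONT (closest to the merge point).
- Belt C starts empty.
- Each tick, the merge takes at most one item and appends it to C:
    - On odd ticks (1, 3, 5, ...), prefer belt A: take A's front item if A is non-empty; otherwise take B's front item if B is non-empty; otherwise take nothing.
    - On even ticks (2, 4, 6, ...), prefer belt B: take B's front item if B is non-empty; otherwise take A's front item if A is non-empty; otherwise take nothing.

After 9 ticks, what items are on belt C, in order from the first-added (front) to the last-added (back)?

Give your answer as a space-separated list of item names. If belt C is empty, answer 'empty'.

Answer: lens rod plank shaft mast grate spool clip orb

Derivation:
Tick 1: prefer A, take lens from A; A=[plank,mast,spool,orb,urn] B=[rod,shaft,grate,clip,joint] C=[lens]
Tick 2: prefer B, take rod from B; A=[plank,mast,spool,orb,urn] B=[shaft,grate,clip,joint] C=[lens,rod]
Tick 3: prefer A, take plank from A; A=[mast,spool,orb,urn] B=[shaft,grate,clip,joint] C=[lens,rod,plank]
Tick 4: prefer B, take shaft from B; A=[mast,spool,orb,urn] B=[grate,clip,joint] C=[lens,rod,plank,shaft]
Tick 5: prefer A, take mast from A; A=[spool,orb,urn] B=[grate,clip,joint] C=[lens,rod,plank,shaft,mast]
Tick 6: prefer B, take grate from B; A=[spool,orb,urn] B=[clip,joint] C=[lens,rod,plank,shaft,mast,grate]
Tick 7: prefer A, take spool from A; A=[orb,urn] B=[clip,joint] C=[lens,rod,plank,shaft,mast,grate,spool]
Tick 8: prefer B, take clip from B; A=[orb,urn] B=[joint] C=[lens,rod,plank,shaft,mast,grate,spool,clip]
Tick 9: prefer A, take orb from A; A=[urn] B=[joint] C=[lens,rod,plank,shaft,mast,grate,spool,clip,orb]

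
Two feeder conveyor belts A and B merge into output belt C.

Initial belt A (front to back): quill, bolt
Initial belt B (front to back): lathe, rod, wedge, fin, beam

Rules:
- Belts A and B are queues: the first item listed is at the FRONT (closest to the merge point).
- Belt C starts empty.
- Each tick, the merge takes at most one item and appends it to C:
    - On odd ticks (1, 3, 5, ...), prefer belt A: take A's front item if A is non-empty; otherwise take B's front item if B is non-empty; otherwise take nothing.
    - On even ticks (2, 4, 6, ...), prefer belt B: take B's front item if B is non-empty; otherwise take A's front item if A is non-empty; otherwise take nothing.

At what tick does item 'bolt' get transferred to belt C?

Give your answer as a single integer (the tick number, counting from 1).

Answer: 3

Derivation:
Tick 1: prefer A, take quill from A; A=[bolt] B=[lathe,rod,wedge,fin,beam] C=[quill]
Tick 2: prefer B, take lathe from B; A=[bolt] B=[rod,wedge,fin,beam] C=[quill,lathe]
Tick 3: prefer A, take bolt from A; A=[-] B=[rod,wedge,fin,beam] C=[quill,lathe,bolt]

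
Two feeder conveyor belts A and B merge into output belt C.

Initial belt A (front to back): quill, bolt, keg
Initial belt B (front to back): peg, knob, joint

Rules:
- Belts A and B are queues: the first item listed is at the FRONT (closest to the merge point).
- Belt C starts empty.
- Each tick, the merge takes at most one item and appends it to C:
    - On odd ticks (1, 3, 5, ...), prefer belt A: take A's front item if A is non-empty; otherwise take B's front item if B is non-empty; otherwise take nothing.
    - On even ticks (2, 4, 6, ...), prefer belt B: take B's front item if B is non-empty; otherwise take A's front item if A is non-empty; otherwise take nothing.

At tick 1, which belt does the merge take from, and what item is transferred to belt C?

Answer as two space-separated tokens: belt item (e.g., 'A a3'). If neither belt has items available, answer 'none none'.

Answer: A quill

Derivation:
Tick 1: prefer A, take quill from A; A=[bolt,keg] B=[peg,knob,joint] C=[quill]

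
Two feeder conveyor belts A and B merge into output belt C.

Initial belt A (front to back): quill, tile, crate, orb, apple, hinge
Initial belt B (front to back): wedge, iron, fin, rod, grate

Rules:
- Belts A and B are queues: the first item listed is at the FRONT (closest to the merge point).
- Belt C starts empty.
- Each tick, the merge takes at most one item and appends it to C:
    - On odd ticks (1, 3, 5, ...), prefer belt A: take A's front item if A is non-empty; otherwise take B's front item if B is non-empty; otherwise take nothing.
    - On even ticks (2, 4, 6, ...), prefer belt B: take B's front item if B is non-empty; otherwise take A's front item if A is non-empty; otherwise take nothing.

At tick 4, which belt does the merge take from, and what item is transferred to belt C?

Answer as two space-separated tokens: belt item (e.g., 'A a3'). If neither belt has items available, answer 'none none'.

Answer: B iron

Derivation:
Tick 1: prefer A, take quill from A; A=[tile,crate,orb,apple,hinge] B=[wedge,iron,fin,rod,grate] C=[quill]
Tick 2: prefer B, take wedge from B; A=[tile,crate,orb,apple,hinge] B=[iron,fin,rod,grate] C=[quill,wedge]
Tick 3: prefer A, take tile from A; A=[crate,orb,apple,hinge] B=[iron,fin,rod,grate] C=[quill,wedge,tile]
Tick 4: prefer B, take iron from B; A=[crate,orb,apple,hinge] B=[fin,rod,grate] C=[quill,wedge,tile,iron]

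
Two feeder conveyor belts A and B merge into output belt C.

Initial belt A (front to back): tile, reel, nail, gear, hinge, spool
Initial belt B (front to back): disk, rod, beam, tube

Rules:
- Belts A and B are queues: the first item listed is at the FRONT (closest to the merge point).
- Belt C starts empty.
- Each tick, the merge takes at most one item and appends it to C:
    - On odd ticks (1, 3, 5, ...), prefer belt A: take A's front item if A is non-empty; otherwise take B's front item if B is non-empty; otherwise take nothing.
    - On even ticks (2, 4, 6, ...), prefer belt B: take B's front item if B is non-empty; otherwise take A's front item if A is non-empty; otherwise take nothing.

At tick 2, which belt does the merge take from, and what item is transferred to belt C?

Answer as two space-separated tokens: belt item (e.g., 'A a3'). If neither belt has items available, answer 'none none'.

Answer: B disk

Derivation:
Tick 1: prefer A, take tile from A; A=[reel,nail,gear,hinge,spool] B=[disk,rod,beam,tube] C=[tile]
Tick 2: prefer B, take disk from B; A=[reel,nail,gear,hinge,spool] B=[rod,beam,tube] C=[tile,disk]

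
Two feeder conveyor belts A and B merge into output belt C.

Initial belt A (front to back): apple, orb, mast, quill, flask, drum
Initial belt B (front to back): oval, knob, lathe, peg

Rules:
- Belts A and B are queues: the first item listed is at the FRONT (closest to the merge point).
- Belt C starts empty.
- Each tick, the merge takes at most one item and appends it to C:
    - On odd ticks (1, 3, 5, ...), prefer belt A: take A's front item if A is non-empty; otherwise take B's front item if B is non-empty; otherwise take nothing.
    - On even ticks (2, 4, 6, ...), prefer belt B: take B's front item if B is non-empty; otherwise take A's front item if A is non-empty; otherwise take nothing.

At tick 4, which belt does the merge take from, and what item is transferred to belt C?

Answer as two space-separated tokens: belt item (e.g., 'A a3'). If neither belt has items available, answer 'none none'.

Tick 1: prefer A, take apple from A; A=[orb,mast,quill,flask,drum] B=[oval,knob,lathe,peg] C=[apple]
Tick 2: prefer B, take oval from B; A=[orb,mast,quill,flask,drum] B=[knob,lathe,peg] C=[apple,oval]
Tick 3: prefer A, take orb from A; A=[mast,quill,flask,drum] B=[knob,lathe,peg] C=[apple,oval,orb]
Tick 4: prefer B, take knob from B; A=[mast,quill,flask,drum] B=[lathe,peg] C=[apple,oval,orb,knob]

Answer: B knob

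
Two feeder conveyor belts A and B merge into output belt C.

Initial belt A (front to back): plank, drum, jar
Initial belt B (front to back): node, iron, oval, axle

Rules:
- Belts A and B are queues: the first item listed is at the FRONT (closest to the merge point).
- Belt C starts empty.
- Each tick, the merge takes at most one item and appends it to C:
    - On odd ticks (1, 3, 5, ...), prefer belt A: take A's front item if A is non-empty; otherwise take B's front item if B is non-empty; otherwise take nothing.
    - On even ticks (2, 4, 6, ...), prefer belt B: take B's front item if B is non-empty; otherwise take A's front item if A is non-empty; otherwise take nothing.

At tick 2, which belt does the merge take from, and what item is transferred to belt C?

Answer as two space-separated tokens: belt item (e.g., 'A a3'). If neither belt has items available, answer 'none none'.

Tick 1: prefer A, take plank from A; A=[drum,jar] B=[node,iron,oval,axle] C=[plank]
Tick 2: prefer B, take node from B; A=[drum,jar] B=[iron,oval,axle] C=[plank,node]

Answer: B node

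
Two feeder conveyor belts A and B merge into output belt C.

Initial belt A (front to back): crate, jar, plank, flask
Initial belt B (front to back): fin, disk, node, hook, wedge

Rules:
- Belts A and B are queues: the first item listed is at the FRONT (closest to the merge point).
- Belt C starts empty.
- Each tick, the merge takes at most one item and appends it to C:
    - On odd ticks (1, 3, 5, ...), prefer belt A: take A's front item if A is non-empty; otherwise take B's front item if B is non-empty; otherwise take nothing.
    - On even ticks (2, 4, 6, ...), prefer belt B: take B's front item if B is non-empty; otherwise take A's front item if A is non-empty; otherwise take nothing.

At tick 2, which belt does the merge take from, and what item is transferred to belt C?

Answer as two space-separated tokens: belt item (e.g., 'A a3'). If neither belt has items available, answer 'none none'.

Tick 1: prefer A, take crate from A; A=[jar,plank,flask] B=[fin,disk,node,hook,wedge] C=[crate]
Tick 2: prefer B, take fin from B; A=[jar,plank,flask] B=[disk,node,hook,wedge] C=[crate,fin]

Answer: B fin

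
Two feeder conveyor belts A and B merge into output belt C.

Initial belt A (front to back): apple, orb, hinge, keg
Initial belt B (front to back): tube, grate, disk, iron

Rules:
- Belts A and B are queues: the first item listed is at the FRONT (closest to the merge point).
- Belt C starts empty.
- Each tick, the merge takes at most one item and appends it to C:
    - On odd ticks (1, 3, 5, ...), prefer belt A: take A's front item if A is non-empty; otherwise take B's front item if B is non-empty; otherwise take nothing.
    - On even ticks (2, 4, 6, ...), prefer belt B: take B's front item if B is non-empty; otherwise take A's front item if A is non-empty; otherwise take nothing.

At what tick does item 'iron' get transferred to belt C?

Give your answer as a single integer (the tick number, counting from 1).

Tick 1: prefer A, take apple from A; A=[orb,hinge,keg] B=[tube,grate,disk,iron] C=[apple]
Tick 2: prefer B, take tube from B; A=[orb,hinge,keg] B=[grate,disk,iron] C=[apple,tube]
Tick 3: prefer A, take orb from A; A=[hinge,keg] B=[grate,disk,iron] C=[apple,tube,orb]
Tick 4: prefer B, take grate from B; A=[hinge,keg] B=[disk,iron] C=[apple,tube,orb,grate]
Tick 5: prefer A, take hinge from A; A=[keg] B=[disk,iron] C=[apple,tube,orb,grate,hinge]
Tick 6: prefer B, take disk from B; A=[keg] B=[iron] C=[apple,tube,orb,grate,hinge,disk]
Tick 7: prefer A, take keg from A; A=[-] B=[iron] C=[apple,tube,orb,grate,hinge,disk,keg]
Tick 8: prefer B, take iron from B; A=[-] B=[-] C=[apple,tube,orb,grate,hinge,disk,keg,iron]

Answer: 8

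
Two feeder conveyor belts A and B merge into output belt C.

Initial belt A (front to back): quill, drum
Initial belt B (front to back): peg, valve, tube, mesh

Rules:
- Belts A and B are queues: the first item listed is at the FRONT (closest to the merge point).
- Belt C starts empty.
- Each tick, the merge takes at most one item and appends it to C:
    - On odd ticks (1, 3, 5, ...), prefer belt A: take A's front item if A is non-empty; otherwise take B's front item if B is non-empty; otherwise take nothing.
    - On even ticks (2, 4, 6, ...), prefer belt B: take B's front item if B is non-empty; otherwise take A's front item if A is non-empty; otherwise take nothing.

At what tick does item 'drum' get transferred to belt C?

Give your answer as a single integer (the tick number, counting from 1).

Tick 1: prefer A, take quill from A; A=[drum] B=[peg,valve,tube,mesh] C=[quill]
Tick 2: prefer B, take peg from B; A=[drum] B=[valve,tube,mesh] C=[quill,peg]
Tick 3: prefer A, take drum from A; A=[-] B=[valve,tube,mesh] C=[quill,peg,drum]

Answer: 3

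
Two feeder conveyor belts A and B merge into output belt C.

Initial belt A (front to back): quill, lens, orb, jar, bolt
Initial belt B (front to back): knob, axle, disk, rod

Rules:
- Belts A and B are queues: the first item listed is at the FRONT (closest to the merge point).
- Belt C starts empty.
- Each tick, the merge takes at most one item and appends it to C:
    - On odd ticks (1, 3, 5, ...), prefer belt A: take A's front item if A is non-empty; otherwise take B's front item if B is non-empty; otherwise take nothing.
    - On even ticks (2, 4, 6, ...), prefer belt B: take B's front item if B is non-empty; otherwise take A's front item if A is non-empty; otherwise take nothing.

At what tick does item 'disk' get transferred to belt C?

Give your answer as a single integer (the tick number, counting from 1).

Answer: 6

Derivation:
Tick 1: prefer A, take quill from A; A=[lens,orb,jar,bolt] B=[knob,axle,disk,rod] C=[quill]
Tick 2: prefer B, take knob from B; A=[lens,orb,jar,bolt] B=[axle,disk,rod] C=[quill,knob]
Tick 3: prefer A, take lens from A; A=[orb,jar,bolt] B=[axle,disk,rod] C=[quill,knob,lens]
Tick 4: prefer B, take axle from B; A=[orb,jar,bolt] B=[disk,rod] C=[quill,knob,lens,axle]
Tick 5: prefer A, take orb from A; A=[jar,bolt] B=[disk,rod] C=[quill,knob,lens,axle,orb]
Tick 6: prefer B, take disk from B; A=[jar,bolt] B=[rod] C=[quill,knob,lens,axle,orb,disk]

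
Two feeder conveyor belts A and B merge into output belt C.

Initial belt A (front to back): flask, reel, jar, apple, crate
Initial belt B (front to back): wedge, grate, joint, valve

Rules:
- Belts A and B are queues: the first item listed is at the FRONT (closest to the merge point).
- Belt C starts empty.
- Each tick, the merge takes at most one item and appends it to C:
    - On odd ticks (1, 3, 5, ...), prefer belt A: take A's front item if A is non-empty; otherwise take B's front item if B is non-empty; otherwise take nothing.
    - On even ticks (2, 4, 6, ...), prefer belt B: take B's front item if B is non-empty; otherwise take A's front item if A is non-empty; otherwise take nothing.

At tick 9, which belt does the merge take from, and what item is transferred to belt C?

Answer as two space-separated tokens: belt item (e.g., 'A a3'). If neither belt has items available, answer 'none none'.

Answer: A crate

Derivation:
Tick 1: prefer A, take flask from A; A=[reel,jar,apple,crate] B=[wedge,grate,joint,valve] C=[flask]
Tick 2: prefer B, take wedge from B; A=[reel,jar,apple,crate] B=[grate,joint,valve] C=[flask,wedge]
Tick 3: prefer A, take reel from A; A=[jar,apple,crate] B=[grate,joint,valve] C=[flask,wedge,reel]
Tick 4: prefer B, take grate from B; A=[jar,apple,crate] B=[joint,valve] C=[flask,wedge,reel,grate]
Tick 5: prefer A, take jar from A; A=[apple,crate] B=[joint,valve] C=[flask,wedge,reel,grate,jar]
Tick 6: prefer B, take joint from B; A=[apple,crate] B=[valve] C=[flask,wedge,reel,grate,jar,joint]
Tick 7: prefer A, take apple from A; A=[crate] B=[valve] C=[flask,wedge,reel,grate,jar,joint,apple]
Tick 8: prefer B, take valve from B; A=[crate] B=[-] C=[flask,wedge,reel,grate,jar,joint,apple,valve]
Tick 9: prefer A, take crate from A; A=[-] B=[-] C=[flask,wedge,reel,grate,jar,joint,apple,valve,crate]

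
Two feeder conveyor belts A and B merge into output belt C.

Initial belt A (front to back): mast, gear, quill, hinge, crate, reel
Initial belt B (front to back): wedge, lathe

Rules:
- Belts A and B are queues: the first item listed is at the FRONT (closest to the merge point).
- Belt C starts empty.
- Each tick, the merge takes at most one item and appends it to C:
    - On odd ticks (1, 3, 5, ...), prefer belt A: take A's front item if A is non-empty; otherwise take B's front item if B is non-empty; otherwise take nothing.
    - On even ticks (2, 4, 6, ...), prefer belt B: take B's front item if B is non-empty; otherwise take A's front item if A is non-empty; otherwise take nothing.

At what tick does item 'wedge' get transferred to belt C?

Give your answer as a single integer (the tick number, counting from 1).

Tick 1: prefer A, take mast from A; A=[gear,quill,hinge,crate,reel] B=[wedge,lathe] C=[mast]
Tick 2: prefer B, take wedge from B; A=[gear,quill,hinge,crate,reel] B=[lathe] C=[mast,wedge]

Answer: 2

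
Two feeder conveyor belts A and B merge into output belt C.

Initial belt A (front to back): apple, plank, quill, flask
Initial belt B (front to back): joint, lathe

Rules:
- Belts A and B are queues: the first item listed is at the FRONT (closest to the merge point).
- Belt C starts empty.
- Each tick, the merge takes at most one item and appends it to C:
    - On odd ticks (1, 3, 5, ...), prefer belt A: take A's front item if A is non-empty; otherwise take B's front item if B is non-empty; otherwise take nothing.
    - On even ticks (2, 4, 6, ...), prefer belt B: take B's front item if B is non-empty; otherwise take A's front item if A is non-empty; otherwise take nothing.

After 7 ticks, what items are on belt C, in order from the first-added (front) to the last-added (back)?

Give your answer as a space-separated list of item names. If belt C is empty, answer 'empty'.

Answer: apple joint plank lathe quill flask

Derivation:
Tick 1: prefer A, take apple from A; A=[plank,quill,flask] B=[joint,lathe] C=[apple]
Tick 2: prefer B, take joint from B; A=[plank,quill,flask] B=[lathe] C=[apple,joint]
Tick 3: prefer A, take plank from A; A=[quill,flask] B=[lathe] C=[apple,joint,plank]
Tick 4: prefer B, take lathe from B; A=[quill,flask] B=[-] C=[apple,joint,plank,lathe]
Tick 5: prefer A, take quill from A; A=[flask] B=[-] C=[apple,joint,plank,lathe,quill]
Tick 6: prefer B, take flask from A; A=[-] B=[-] C=[apple,joint,plank,lathe,quill,flask]
Tick 7: prefer A, both empty, nothing taken; A=[-] B=[-] C=[apple,joint,plank,lathe,quill,flask]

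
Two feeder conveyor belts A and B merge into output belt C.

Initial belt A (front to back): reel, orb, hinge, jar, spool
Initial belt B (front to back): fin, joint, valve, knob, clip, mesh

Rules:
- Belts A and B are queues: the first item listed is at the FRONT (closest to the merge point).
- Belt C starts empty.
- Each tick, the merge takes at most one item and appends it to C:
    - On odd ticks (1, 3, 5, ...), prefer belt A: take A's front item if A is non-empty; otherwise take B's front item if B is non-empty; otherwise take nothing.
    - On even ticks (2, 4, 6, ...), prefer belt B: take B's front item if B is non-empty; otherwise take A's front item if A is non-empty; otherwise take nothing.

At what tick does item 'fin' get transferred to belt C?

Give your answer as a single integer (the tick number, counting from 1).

Tick 1: prefer A, take reel from A; A=[orb,hinge,jar,spool] B=[fin,joint,valve,knob,clip,mesh] C=[reel]
Tick 2: prefer B, take fin from B; A=[orb,hinge,jar,spool] B=[joint,valve,knob,clip,mesh] C=[reel,fin]

Answer: 2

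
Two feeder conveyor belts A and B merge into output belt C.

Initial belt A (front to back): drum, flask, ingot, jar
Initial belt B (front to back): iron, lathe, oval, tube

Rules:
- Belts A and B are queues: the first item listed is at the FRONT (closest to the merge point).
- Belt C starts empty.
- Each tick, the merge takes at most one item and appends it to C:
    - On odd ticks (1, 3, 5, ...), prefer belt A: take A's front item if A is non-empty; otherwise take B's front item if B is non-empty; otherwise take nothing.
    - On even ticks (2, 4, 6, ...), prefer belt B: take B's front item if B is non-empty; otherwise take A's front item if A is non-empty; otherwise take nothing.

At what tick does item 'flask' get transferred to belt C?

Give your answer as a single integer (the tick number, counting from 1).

Tick 1: prefer A, take drum from A; A=[flask,ingot,jar] B=[iron,lathe,oval,tube] C=[drum]
Tick 2: prefer B, take iron from B; A=[flask,ingot,jar] B=[lathe,oval,tube] C=[drum,iron]
Tick 3: prefer A, take flask from A; A=[ingot,jar] B=[lathe,oval,tube] C=[drum,iron,flask]

Answer: 3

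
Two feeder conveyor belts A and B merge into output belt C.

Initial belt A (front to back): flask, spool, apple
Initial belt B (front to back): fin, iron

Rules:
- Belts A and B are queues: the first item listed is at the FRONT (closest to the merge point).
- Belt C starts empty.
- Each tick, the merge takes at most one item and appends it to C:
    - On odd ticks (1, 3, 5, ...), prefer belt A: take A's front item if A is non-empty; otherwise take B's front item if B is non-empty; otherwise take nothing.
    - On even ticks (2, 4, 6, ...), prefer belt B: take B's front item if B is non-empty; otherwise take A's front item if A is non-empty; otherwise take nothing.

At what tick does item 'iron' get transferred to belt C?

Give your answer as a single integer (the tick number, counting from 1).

Tick 1: prefer A, take flask from A; A=[spool,apple] B=[fin,iron] C=[flask]
Tick 2: prefer B, take fin from B; A=[spool,apple] B=[iron] C=[flask,fin]
Tick 3: prefer A, take spool from A; A=[apple] B=[iron] C=[flask,fin,spool]
Tick 4: prefer B, take iron from B; A=[apple] B=[-] C=[flask,fin,spool,iron]

Answer: 4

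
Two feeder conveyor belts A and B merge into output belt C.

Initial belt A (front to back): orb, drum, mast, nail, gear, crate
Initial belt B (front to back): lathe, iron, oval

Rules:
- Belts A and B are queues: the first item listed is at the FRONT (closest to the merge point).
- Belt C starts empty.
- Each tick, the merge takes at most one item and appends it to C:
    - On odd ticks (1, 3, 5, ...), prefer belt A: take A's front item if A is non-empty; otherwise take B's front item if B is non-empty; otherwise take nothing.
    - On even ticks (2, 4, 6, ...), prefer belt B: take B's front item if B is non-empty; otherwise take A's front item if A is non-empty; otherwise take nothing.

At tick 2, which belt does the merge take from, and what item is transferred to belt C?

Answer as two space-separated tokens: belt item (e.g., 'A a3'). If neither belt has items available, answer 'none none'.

Tick 1: prefer A, take orb from A; A=[drum,mast,nail,gear,crate] B=[lathe,iron,oval] C=[orb]
Tick 2: prefer B, take lathe from B; A=[drum,mast,nail,gear,crate] B=[iron,oval] C=[orb,lathe]

Answer: B lathe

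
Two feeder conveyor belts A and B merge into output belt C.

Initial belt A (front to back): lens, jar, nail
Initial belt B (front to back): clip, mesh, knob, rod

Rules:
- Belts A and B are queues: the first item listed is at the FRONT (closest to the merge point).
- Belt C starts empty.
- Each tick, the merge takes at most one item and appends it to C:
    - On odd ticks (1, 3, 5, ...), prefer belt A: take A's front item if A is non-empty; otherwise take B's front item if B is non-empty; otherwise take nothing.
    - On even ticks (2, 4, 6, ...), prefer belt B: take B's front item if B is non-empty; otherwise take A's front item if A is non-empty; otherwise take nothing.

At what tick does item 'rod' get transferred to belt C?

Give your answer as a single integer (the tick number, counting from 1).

Answer: 7

Derivation:
Tick 1: prefer A, take lens from A; A=[jar,nail] B=[clip,mesh,knob,rod] C=[lens]
Tick 2: prefer B, take clip from B; A=[jar,nail] B=[mesh,knob,rod] C=[lens,clip]
Tick 3: prefer A, take jar from A; A=[nail] B=[mesh,knob,rod] C=[lens,clip,jar]
Tick 4: prefer B, take mesh from B; A=[nail] B=[knob,rod] C=[lens,clip,jar,mesh]
Tick 5: prefer A, take nail from A; A=[-] B=[knob,rod] C=[lens,clip,jar,mesh,nail]
Tick 6: prefer B, take knob from B; A=[-] B=[rod] C=[lens,clip,jar,mesh,nail,knob]
Tick 7: prefer A, take rod from B; A=[-] B=[-] C=[lens,clip,jar,mesh,nail,knob,rod]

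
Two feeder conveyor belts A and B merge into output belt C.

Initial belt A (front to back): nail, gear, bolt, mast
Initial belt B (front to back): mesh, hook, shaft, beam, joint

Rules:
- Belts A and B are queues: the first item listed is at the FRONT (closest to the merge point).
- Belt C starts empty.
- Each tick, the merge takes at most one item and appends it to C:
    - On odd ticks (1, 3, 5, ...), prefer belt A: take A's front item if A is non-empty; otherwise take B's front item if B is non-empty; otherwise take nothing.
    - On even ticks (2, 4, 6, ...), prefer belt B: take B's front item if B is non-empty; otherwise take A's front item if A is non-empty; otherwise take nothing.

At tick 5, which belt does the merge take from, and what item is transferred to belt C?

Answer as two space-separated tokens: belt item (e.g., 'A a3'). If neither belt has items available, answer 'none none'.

Tick 1: prefer A, take nail from A; A=[gear,bolt,mast] B=[mesh,hook,shaft,beam,joint] C=[nail]
Tick 2: prefer B, take mesh from B; A=[gear,bolt,mast] B=[hook,shaft,beam,joint] C=[nail,mesh]
Tick 3: prefer A, take gear from A; A=[bolt,mast] B=[hook,shaft,beam,joint] C=[nail,mesh,gear]
Tick 4: prefer B, take hook from B; A=[bolt,mast] B=[shaft,beam,joint] C=[nail,mesh,gear,hook]
Tick 5: prefer A, take bolt from A; A=[mast] B=[shaft,beam,joint] C=[nail,mesh,gear,hook,bolt]

Answer: A bolt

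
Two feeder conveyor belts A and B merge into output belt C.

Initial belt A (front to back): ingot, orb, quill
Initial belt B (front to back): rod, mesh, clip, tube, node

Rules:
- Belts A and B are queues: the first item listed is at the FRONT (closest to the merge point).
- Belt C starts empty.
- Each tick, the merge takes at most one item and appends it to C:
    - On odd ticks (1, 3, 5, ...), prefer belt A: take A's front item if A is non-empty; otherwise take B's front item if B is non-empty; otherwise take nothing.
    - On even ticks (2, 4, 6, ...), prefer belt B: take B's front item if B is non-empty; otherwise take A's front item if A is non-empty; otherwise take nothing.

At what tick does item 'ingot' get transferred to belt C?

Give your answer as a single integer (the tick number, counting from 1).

Tick 1: prefer A, take ingot from A; A=[orb,quill] B=[rod,mesh,clip,tube,node] C=[ingot]

Answer: 1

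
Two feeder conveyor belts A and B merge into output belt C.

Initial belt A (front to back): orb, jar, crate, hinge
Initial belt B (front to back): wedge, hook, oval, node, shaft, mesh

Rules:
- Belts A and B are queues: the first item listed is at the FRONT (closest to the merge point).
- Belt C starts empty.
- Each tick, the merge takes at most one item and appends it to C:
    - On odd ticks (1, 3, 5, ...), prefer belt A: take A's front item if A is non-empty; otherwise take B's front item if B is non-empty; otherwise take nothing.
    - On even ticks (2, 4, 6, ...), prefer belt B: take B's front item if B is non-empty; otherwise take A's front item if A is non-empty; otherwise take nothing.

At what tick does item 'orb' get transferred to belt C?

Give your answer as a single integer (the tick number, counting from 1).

Answer: 1

Derivation:
Tick 1: prefer A, take orb from A; A=[jar,crate,hinge] B=[wedge,hook,oval,node,shaft,mesh] C=[orb]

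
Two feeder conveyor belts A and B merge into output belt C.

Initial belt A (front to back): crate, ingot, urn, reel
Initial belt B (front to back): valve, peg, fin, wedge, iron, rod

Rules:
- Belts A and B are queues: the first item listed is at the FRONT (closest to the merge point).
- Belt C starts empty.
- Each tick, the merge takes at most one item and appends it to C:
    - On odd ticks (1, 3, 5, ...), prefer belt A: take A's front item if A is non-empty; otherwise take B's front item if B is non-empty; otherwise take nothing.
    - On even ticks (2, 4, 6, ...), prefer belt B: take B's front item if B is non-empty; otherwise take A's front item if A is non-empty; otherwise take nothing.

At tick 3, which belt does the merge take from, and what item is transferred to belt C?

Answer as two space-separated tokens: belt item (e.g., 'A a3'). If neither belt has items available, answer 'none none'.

Tick 1: prefer A, take crate from A; A=[ingot,urn,reel] B=[valve,peg,fin,wedge,iron,rod] C=[crate]
Tick 2: prefer B, take valve from B; A=[ingot,urn,reel] B=[peg,fin,wedge,iron,rod] C=[crate,valve]
Tick 3: prefer A, take ingot from A; A=[urn,reel] B=[peg,fin,wedge,iron,rod] C=[crate,valve,ingot]

Answer: A ingot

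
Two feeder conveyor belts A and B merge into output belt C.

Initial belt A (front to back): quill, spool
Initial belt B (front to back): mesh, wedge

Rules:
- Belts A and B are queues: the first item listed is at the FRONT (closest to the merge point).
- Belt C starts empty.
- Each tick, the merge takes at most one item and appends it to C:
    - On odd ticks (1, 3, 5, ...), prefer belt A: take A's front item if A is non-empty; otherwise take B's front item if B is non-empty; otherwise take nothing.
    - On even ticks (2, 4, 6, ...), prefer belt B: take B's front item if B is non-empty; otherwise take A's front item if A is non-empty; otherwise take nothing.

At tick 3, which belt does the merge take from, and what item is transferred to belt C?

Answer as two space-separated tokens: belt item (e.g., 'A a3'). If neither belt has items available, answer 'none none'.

Tick 1: prefer A, take quill from A; A=[spool] B=[mesh,wedge] C=[quill]
Tick 2: prefer B, take mesh from B; A=[spool] B=[wedge] C=[quill,mesh]
Tick 3: prefer A, take spool from A; A=[-] B=[wedge] C=[quill,mesh,spool]

Answer: A spool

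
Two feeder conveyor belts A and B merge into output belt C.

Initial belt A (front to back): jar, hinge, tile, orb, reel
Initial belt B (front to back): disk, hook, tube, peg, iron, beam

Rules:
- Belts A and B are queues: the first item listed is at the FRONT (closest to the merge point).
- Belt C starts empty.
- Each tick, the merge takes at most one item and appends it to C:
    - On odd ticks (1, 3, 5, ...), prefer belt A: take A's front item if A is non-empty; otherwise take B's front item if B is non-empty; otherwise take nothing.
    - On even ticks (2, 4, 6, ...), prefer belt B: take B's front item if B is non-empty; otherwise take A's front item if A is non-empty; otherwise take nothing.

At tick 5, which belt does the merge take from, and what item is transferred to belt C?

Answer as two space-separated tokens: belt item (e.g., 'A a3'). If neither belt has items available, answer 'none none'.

Answer: A tile

Derivation:
Tick 1: prefer A, take jar from A; A=[hinge,tile,orb,reel] B=[disk,hook,tube,peg,iron,beam] C=[jar]
Tick 2: prefer B, take disk from B; A=[hinge,tile,orb,reel] B=[hook,tube,peg,iron,beam] C=[jar,disk]
Tick 3: prefer A, take hinge from A; A=[tile,orb,reel] B=[hook,tube,peg,iron,beam] C=[jar,disk,hinge]
Tick 4: prefer B, take hook from B; A=[tile,orb,reel] B=[tube,peg,iron,beam] C=[jar,disk,hinge,hook]
Tick 5: prefer A, take tile from A; A=[orb,reel] B=[tube,peg,iron,beam] C=[jar,disk,hinge,hook,tile]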